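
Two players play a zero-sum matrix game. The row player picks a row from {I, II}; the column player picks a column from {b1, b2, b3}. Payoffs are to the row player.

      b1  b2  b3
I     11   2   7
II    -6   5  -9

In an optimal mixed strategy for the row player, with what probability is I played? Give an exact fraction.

Row minima: I → 2, II → -9; maximin = 2.
Column maxima: b1 → 11, b2 → 5, b3 → 7; minimax = 5.
2 ≠ 5, so there is no saddle point; optimal play is mixed.
b1 is strictly dominated by b3 (it gives the row player strictly more in every row), so the column player never plays it.
On the remaining 2×2 (I, II vs b2, b3):
Let the row player play I with probability p. Expected payoff against b2: 2p + 5(1−p) = −3p + 5; against b3: 7p + (-9)(1−p) = 16p − 9.
Setting these equal: −3p + 5 = 16p − 9 ⇒ −19p = -14 ⇒ p = 14/19, and the value is (-3)·(14/19) + 5 = 53/19.
For the column player: with q = P(b2), equating I's and II's payoffs gives −5q + 7 = 14q − 9 ⇒ q = 16/19.

14/19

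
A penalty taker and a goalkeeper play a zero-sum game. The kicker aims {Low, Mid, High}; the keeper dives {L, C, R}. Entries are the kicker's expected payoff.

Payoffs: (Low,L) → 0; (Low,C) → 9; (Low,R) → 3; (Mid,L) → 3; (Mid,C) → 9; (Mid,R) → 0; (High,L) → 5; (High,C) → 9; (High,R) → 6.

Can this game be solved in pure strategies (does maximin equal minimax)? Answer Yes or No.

Yes

Row minima: Low → 0, Mid → 0, High → 5; maximin = 5.
Column maxima: L → 5, C → 9, R → 6; minimax = 5.
maximin = minimax = 5, so a saddle point exists.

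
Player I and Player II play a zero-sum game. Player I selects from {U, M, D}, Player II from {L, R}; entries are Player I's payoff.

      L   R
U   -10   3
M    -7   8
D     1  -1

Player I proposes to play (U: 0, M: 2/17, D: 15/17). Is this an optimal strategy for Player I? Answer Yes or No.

Against L this mix gives (2/17)·(-7) + (15/17)·1 = 1/17.
Against R this mix gives (2/17)·8 + (15/17)·(-1) = 1/17.
All of Player II's active replies (L, R) yield 1/17, and no column does worse for Player I. The mix makes Player II indifferent and guarantees 1/17, so it is optimal.

Yes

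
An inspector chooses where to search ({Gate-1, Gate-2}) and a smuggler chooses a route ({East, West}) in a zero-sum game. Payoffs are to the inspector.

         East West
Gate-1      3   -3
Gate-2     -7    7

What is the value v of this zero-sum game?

0

Row minima: Gate-1 → -3, Gate-2 → -7; maximin = -3.
Column maxima: East → 3, West → 7; minimax = 3.
-3 ≠ 3, so there is no saddle point; optimal play is mixed.
Let the inspector play Gate-1 with probability p. Expected payoff against East: 3p + (-7)(1−p) = 10p − 7; against West: (-3)p + 7(1−p) = −10p + 7.
Setting these equal: 10p − 7 = −10p + 7 ⇒ 20p = 14 ⇒ p = 7/10, and the value is (10)·(7/10) − 7 = 0.
For the smuggler: with q = P(East), equating Gate-1's and Gate-2's payoffs gives 6q − 3 = −14q + 7 ⇒ q = 1/2.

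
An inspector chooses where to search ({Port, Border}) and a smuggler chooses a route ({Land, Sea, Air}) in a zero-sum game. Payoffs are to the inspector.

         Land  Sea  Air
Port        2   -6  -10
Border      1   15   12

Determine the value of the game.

34/23

Row minima: Port → -10, Border → 1; maximin = 1.
Column maxima: Land → 2, Sea → 15, Air → 12; minimax = 2.
1 ≠ 2, so there is no saddle point; optimal play is mixed.
Sea is strictly dominated by Air (it gives the inspector strictly more in every row), so the smuggler never plays it.
On the remaining 2×2 (Port, Border vs Land, Air):
Let the inspector play Port with probability p. Expected payoff against Land: 2p + 1(1−p) = p + 1; against Air: (-10)p + 12(1−p) = −22p + 12.
Setting these equal: p + 1 = −22p + 12 ⇒ 23p = 11 ⇒ p = 11/23, and the value is (1)·(11/23) + 1 = 34/23.
For the smuggler: with q = P(Land), equating Port's and Border's payoffs gives 12q − 10 = −11q + 12 ⇒ q = 22/23.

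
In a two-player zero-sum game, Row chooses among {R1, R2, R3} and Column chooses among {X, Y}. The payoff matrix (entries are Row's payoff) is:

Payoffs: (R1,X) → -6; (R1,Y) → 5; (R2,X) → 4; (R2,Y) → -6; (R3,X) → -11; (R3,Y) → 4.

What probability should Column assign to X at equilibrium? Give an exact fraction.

11/21

Row minima: R1 → -6, R2 → -6, R3 → -11; maximin = -6.
Column maxima: X → 4, Y → 5; minimax = 4.
-6 ≠ 4, so there is no saddle point; optimal play is mixed.
R3 is strictly dominated by R1, so Row never plays it.
On the remaining 2×2 (R1, R2 vs X, Y):
Let Row play R1 with probability p. Expected payoff against X: (-6)p + 4(1−p) = −10p + 4; against Y: 5p + (-6)(1−p) = 11p − 6.
Setting these equal: −10p + 4 = 11p − 6 ⇒ −21p = -10 ⇒ p = 10/21, and the value is (-10)·(10/21) + 4 = -16/21.
For Column: with q = P(X), equating R1's and R2's payoffs gives −11q + 5 = 10q − 6 ⇒ q = 11/21.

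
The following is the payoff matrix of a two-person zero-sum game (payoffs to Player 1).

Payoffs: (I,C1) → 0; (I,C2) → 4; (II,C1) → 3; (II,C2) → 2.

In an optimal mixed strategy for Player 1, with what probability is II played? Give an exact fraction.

Row minima: I → 0, II → 2; maximin = 2.
Column maxima: C1 → 3, C2 → 4; minimax = 3.
2 ≠ 3, so there is no saddle point; optimal play is mixed.
Let Player 1 play I with probability p. Expected payoff against C1: 0p + 3(1−p) = −3p + 3; against C2: 4p + 2(1−p) = 2p + 2.
Setting these equal: −3p + 3 = 2p + 2 ⇒ −5p = -1 ⇒ p = 1/5, and the value is (-3)·(1/5) + 3 = 12/5.
For Player 2: with q = P(C1), equating I's and II's payoffs gives −4q + 4 = q + 2 ⇒ q = 2/5.

4/5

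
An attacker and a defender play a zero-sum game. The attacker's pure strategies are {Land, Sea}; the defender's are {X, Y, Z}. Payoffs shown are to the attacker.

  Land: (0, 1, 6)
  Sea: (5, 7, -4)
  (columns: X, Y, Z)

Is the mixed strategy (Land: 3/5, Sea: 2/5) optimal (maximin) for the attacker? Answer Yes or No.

Yes

Against X this mix gives (3/5)·0 + (2/5)·5 = 2.
Against Y this mix gives (3/5)·1 + (2/5)·7 = 17/5.
Against Z this mix gives (3/5)·6 + (2/5)·(-4) = 2.
All of the defender's active replies (X, Z) yield 2, and no column does worse for the attacker. The mix makes the defender indifferent and guarantees 2, so it is optimal.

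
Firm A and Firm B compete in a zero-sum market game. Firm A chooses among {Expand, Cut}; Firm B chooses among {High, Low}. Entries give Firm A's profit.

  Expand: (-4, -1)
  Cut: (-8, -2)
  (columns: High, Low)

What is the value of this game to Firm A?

-4

Row minima: Expand → -4, Cut → -8; maximin = -4.
Column maxima: High → -4, Low → -1; minimax = -4.
Since maximin = minimax = -4, there is a saddle point and the value is -4.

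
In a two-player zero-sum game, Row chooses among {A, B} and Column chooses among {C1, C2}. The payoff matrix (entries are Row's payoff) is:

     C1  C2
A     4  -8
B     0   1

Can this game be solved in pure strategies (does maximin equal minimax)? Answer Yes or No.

No

Row minima: A → -8, B → 0; maximin = 0.
Column maxima: C1 → 4, C2 → 1; minimax = 1.
0 ≠ 1, so no pure-strategy equilibrium exists.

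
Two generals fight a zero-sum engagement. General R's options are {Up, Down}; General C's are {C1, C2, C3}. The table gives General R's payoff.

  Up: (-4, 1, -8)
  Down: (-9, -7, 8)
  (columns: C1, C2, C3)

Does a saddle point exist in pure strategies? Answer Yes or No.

Row minima: Up → -8, Down → -9; maximin = -8.
Column maxima: C1 → -4, C2 → 1, C3 → 8; minimax = -4.
-8 ≠ -4, so no pure-strategy equilibrium exists.

No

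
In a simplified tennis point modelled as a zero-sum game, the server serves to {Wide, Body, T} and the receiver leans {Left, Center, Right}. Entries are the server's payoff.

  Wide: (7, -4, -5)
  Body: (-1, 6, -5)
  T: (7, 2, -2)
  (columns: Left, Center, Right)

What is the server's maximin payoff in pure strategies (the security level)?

Row minima: Wide → -5, Body → -5, T → -2.
The best of these is -2.

-2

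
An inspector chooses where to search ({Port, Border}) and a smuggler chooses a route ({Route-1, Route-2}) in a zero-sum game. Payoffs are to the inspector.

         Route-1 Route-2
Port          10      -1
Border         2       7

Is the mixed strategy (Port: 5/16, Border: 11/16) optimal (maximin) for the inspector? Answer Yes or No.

Against Route-1 this mix gives (5/16)·10 + (11/16)·2 = 9/2.
Against Route-2 this mix gives (5/16)·(-1) + (11/16)·7 = 9/2.
All of the smuggler's active replies (Route-1, Route-2) yield 9/2, and no column does worse for the inspector. The mix makes the smuggler indifferent and guarantees 9/2, so it is optimal.

Yes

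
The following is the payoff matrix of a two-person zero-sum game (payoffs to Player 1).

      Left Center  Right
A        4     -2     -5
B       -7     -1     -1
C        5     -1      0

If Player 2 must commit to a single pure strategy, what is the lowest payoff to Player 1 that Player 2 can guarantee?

-1

Column maxima: Left → 5, Center → -1, Right → 0.
The smallest of these is -1.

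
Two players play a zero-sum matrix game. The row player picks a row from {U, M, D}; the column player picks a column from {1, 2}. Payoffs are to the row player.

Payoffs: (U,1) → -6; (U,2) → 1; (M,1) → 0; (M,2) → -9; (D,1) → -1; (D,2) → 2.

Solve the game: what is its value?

-3/4

Row minima: U → -6, M → -9, D → -1; maximin = -1.
Column maxima: 1 → 0, 2 → 2; minimax = 0.
-1 ≠ 0, so there is no saddle point; optimal play is mixed.
U is strictly dominated by D, so the row player never plays it.
On the remaining 2×2 (M, D vs 1, 2):
Let the row player play M with probability p. Expected payoff against 1: 0p + (-1)(1−p) = p − 1; against 2: (-9)p + 2(1−p) = −11p + 2.
Setting these equal: p − 1 = −11p + 2 ⇒ 12p = 3 ⇒ p = 1/4, and the value is (1)·(1/4) − 1 = -3/4.
For the column player: with q = P(1), equating M's and D's payoffs gives 9q − 9 = −3q + 2 ⇒ q = 11/12.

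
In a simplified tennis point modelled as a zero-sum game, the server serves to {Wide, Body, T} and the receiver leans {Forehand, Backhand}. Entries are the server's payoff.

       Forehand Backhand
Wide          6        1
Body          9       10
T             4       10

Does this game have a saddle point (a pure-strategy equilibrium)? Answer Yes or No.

Row minima: Wide → 1, Body → 9, T → 4; maximin = 9.
Column maxima: Forehand → 9, Backhand → 10; minimax = 9.
maximin = minimax = 9, so a saddle point exists.

Yes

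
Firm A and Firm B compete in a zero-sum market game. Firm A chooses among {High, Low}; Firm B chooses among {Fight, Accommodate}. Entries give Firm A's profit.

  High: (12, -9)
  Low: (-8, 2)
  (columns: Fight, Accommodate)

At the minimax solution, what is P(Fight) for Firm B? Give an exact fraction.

11/31

Row minima: High → -9, Low → -8; maximin = -8.
Column maxima: Fight → 12, Accommodate → 2; minimax = 2.
-8 ≠ 2, so there is no saddle point; optimal play is mixed.
Let Firm A play High with probability p. Expected payoff against Fight: 12p + (-8)(1−p) = 20p − 8; against Accommodate: (-9)p + 2(1−p) = −11p + 2.
Setting these equal: 20p − 8 = −11p + 2 ⇒ 31p = 10 ⇒ p = 10/31, and the value is (20)·(10/31) − 8 = -48/31.
For Firm B: with q = P(Fight), equating High's and Low's payoffs gives 21q − 9 = −10q + 2 ⇒ q = 11/31.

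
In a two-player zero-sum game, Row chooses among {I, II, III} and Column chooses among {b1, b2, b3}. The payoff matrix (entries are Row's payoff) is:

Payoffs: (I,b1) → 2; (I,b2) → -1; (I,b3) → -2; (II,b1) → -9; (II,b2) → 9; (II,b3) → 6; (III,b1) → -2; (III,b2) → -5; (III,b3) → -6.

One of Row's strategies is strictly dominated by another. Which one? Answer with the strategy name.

I gives a strictly higher payoff than III against every column: 2 > -2, -1 > -5, -2 > -6.
So III is strictly dominated and Row never plays it.

III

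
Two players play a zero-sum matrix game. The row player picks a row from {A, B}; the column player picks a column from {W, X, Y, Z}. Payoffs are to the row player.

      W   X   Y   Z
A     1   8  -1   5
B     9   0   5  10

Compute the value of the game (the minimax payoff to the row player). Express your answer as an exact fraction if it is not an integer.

Row minima: A → -1, B → 0; maximin = 0.
Column maxima: W → 9, X → 8, Y → 5, Z → 10; minimax = 5.
0 ≠ 5, so there is no saddle point; optimal play is mixed.
W is strictly dominated by Y (it gives the row player strictly more in every row), so the column player never plays it.
Z is strictly dominated by Y (it gives the row player strictly more in every row), so the column player never plays it.
On the remaining 2×2 (A, B vs X, Y):
Let the row player play A with probability p. Expected payoff against X: 8p + 0(1−p) = 8p; against Y: (-1)p + 5(1−p) = −6p + 5.
Setting these equal: 8p = −6p + 5 ⇒ 14p = 5 ⇒ p = 5/14, and the value is (8)·(5/14) = 20/7.
For the column player: with q = P(X), equating A's and B's payoffs gives 9q − 1 = −5q + 5 ⇒ q = 3/7.

20/7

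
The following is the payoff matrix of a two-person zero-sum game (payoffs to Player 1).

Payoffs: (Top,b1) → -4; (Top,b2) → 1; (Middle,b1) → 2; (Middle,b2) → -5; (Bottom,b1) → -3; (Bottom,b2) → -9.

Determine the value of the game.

Row minima: Top → -4, Middle → -5, Bottom → -9; maximin = -4.
Column maxima: b1 → 2, b2 → 1; minimax = 1.
-4 ≠ 1, so there is no saddle point; optimal play is mixed.
Bottom is strictly dominated by Middle, so Player 1 never plays it.
On the remaining 2×2 (Top, Middle vs b1, b2):
Let Player 1 play Top with probability p. Expected payoff against b1: (-4)p + 2(1−p) = −6p + 2; against b2: 1p + (-5)(1−p) = 6p − 5.
Setting these equal: −6p + 2 = 6p − 5 ⇒ −12p = -7 ⇒ p = 7/12, and the value is (-6)·(7/12) + 2 = -3/2.
For Player 2: with q = P(b1), equating Top's and Middle's payoffs gives −5q + 1 = 7q − 5 ⇒ q = 1/2.

-3/2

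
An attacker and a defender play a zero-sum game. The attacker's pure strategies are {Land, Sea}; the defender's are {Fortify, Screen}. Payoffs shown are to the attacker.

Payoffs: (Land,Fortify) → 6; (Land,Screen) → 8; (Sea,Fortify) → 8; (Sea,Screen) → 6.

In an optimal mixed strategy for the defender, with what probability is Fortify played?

1/2

Row minima: Land → 6, Sea → 6; maximin = 6.
Column maxima: Fortify → 8, Screen → 8; minimax = 8.
6 ≠ 8, so there is no saddle point; optimal play is mixed.
Let the attacker play Land with probability p. Expected payoff against Fortify: 6p + 8(1−p) = −2p + 8; against Screen: 8p + 6(1−p) = 2p + 6.
Setting these equal: −2p + 8 = 2p + 6 ⇒ −4p = -2 ⇒ p = 1/2, and the value is (-2)·(1/2) + 8 = 7.
For the defender: with q = P(Fortify), equating Land's and Sea's payoffs gives −2q + 8 = 2q + 6 ⇒ q = 1/2.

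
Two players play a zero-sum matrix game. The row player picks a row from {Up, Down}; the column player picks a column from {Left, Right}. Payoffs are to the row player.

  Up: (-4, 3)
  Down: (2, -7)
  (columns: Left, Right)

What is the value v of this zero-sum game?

-11/8

Row minima: Up → -4, Down → -7; maximin = -4.
Column maxima: Left → 2, Right → 3; minimax = 2.
-4 ≠ 2, so there is no saddle point; optimal play is mixed.
Let the row player play Up with probability p. Expected payoff against Left: (-4)p + 2(1−p) = −6p + 2; against Right: 3p + (-7)(1−p) = 10p − 7.
Setting these equal: −6p + 2 = 10p − 7 ⇒ −16p = -9 ⇒ p = 9/16, and the value is (-6)·(9/16) + 2 = -11/8.
For the column player: with q = P(Left), equating Up's and Down's payoffs gives −7q + 3 = 9q − 7 ⇒ q = 5/8.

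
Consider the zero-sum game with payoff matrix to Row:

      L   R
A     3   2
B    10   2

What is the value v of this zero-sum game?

Row minima: A → 2, B → 2; maximin = 2.
Column maxima: L → 10, R → 2; minimax = 2.
Since maximin = minimax = 2, there is a saddle point and the value is 2.

2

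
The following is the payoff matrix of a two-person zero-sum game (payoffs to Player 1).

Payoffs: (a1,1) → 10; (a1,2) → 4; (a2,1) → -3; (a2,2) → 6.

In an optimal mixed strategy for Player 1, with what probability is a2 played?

Row minima: a1 → 4, a2 → -3; maximin = 4.
Column maxima: 1 → 10, 2 → 6; minimax = 6.
4 ≠ 6, so there is no saddle point; optimal play is mixed.
Let Player 1 play a1 with probability p. Expected payoff against 1: 10p + (-3)(1−p) = 13p − 3; against 2: 4p + 6(1−p) = −2p + 6.
Setting these equal: 13p − 3 = −2p + 6 ⇒ 15p = 9 ⇒ p = 3/5, and the value is (13)·(3/5) − 3 = 24/5.
For Player 2: with q = P(1), equating a1's and a2's payoffs gives 6q + 4 = −9q + 6 ⇒ q = 2/15.

2/5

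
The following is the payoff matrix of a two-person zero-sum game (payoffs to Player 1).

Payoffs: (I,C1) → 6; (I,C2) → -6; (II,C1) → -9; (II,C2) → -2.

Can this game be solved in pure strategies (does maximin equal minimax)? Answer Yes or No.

Row minima: I → -6, II → -9; maximin = -6.
Column maxima: C1 → 6, C2 → -2; minimax = -2.
-6 ≠ -2, so no pure-strategy equilibrium exists.

No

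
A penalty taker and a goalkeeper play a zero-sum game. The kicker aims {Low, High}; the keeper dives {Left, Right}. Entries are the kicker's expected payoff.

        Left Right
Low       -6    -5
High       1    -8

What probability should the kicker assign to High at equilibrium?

Row minima: Low → -6, High → -8; maximin = -6.
Column maxima: Left → 1, Right → -5; minimax = -5.
-6 ≠ -5, so there is no saddle point; optimal play is mixed.
Let the kicker play Low with probability p. Expected payoff against Left: (-6)p + 1(1−p) = −7p + 1; against Right: (-5)p + (-8)(1−p) = 3p − 8.
Setting these equal: −7p + 1 = 3p − 8 ⇒ −10p = -9 ⇒ p = 9/10, and the value is (-7)·(9/10) + 1 = -53/10.
For the keeper: with q = P(Left), equating Low's and High's payoffs gives −q − 5 = 9q − 8 ⇒ q = 3/10.

1/10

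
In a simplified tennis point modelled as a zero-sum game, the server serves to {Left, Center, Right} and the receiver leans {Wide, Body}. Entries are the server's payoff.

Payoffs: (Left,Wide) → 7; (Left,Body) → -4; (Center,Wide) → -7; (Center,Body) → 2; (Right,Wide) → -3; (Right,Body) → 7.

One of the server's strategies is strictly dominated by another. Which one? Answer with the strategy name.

Right gives a strictly higher payoff than Center against every column: -3 > -7, 7 > 2.
So Center is strictly dominated and the server never plays it.

Center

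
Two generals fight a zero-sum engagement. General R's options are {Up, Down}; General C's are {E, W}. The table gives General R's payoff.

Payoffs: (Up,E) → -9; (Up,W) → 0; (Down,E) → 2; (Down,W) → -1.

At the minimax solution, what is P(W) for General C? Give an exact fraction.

11/12

Row minima: Up → -9, Down → -1; maximin = -1.
Column maxima: E → 2, W → 0; minimax = 0.
-1 ≠ 0, so there is no saddle point; optimal play is mixed.
Let General R play Up with probability p. Expected payoff against E: (-9)p + 2(1−p) = −11p + 2; against W: 0p + (-1)(1−p) = p − 1.
Setting these equal: −11p + 2 = p − 1 ⇒ −12p = -3 ⇒ p = 1/4, and the value is (-11)·(1/4) + 2 = -3/4.
For General C: with q = P(E), equating Up's and Down's payoffs gives −9q = 3q − 1 ⇒ q = 1/12.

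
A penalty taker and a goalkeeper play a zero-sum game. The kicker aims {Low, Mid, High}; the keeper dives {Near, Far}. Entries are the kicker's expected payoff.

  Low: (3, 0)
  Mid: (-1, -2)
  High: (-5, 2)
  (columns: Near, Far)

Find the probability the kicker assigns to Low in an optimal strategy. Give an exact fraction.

Row minima: Low → 0, Mid → -2, High → -5; maximin = 0.
Column maxima: Near → 3, Far → 2; minimax = 2.
0 ≠ 2, so there is no saddle point; optimal play is mixed.
Mid is strictly dominated by Low, so the kicker never plays it.
On the remaining 2×2 (Low, High vs Near, Far):
Let the kicker play Low with probability p. Expected payoff against Near: 3p + (-5)(1−p) = 8p − 5; against Far: 0p + 2(1−p) = −2p + 2.
Setting these equal: 8p − 5 = −2p + 2 ⇒ 10p = 7 ⇒ p = 7/10, and the value is (8)·(7/10) − 5 = 3/5.
For the keeper: with q = P(Near), equating Low's and High's payoffs gives 3q = −7q + 2 ⇒ q = 1/5.

7/10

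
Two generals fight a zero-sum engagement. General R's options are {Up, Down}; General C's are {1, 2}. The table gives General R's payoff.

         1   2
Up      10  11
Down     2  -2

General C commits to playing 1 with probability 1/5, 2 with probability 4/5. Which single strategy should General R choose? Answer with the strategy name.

Expected payoff of Up: (1/5)·10 + (4/5)·11 = 54/5.
Expected payoff of Down: (1/5)·2 + (4/5)·(-2) = -6/5.
The largest is 54/5, so General R's best response is Up.

Up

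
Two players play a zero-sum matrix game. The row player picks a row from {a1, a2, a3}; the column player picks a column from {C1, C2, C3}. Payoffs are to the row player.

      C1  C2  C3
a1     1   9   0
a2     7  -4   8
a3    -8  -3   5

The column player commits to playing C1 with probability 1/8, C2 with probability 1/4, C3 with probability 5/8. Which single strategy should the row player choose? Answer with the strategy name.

Expected payoff of a1: (1/8)·1 + (1/4)·9 + (5/8)·0 = 19/8.
Expected payoff of a2: (1/8)·7 + (1/4)·(-4) + (5/8)·8 = 39/8.
Expected payoff of a3: (1/8)·(-8) + (1/4)·(-3) + (5/8)·5 = 11/8.
The largest is 39/8, so the row player's best response is a2.

a2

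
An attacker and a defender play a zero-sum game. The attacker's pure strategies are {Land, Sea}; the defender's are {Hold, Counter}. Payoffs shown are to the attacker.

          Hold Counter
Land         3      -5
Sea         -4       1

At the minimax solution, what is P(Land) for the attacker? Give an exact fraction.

5/13

Row minima: Land → -5, Sea → -4; maximin = -4.
Column maxima: Hold → 3, Counter → 1; minimax = 1.
-4 ≠ 1, so there is no saddle point; optimal play is mixed.
Let the attacker play Land with probability p. Expected payoff against Hold: 3p + (-4)(1−p) = 7p − 4; against Counter: (-5)p + 1(1−p) = −6p + 1.
Setting these equal: 7p − 4 = −6p + 1 ⇒ 13p = 5 ⇒ p = 5/13, and the value is (7)·(5/13) − 4 = -17/13.
For the defender: with q = P(Hold), equating Land's and Sea's payoffs gives 8q − 5 = −5q + 1 ⇒ q = 6/13.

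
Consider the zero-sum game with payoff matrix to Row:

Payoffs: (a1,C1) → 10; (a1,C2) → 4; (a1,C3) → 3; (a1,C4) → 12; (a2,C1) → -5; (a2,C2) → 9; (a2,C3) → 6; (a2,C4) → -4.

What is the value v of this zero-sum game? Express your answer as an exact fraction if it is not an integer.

25/6

Row minima: a1 → 3, a2 → -5; maximin = 3.
Column maxima: C1 → 10, C2 → 9, C3 → 6, C4 → 12; minimax = 6.
3 ≠ 6, so there is no saddle point; optimal play is mixed.
C2 is strictly dominated by C3 (it gives Row strictly more in every row), so Column never plays it.
C4 is strictly dominated by C1 (it gives Row strictly more in every row), so Column never plays it.
On the remaining 2×2 (a1, a2 vs C1, C3):
Let Row play a1 with probability p. Expected payoff against C1: 10p + (-5)(1−p) = 15p − 5; against C3: 3p + 6(1−p) = −3p + 6.
Setting these equal: 15p − 5 = −3p + 6 ⇒ 18p = 11 ⇒ p = 11/18, and the value is (15)·(11/18) − 5 = 25/6.
For Column: with q = P(C1), equating a1's and a2's payoffs gives 7q + 3 = −11q + 6 ⇒ q = 1/6.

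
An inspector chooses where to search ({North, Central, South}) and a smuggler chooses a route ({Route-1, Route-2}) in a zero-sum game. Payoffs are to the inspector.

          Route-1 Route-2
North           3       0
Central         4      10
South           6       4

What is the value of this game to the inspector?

11/2

Row minima: North → 0, Central → 4, South → 4; maximin = 4.
Column maxima: Route-1 → 6, Route-2 → 10; minimax = 6.
4 ≠ 6, so there is no saddle point; optimal play is mixed.
North is strictly dominated by Central, so the inspector never plays it.
On the remaining 2×2 (Central, South vs Route-1, Route-2):
Let the inspector play Central with probability p. Expected payoff against Route-1: 4p + 6(1−p) = −2p + 6; against Route-2: 10p + 4(1−p) = 6p + 4.
Setting these equal: −2p + 6 = 6p + 4 ⇒ −8p = -2 ⇒ p = 1/4, and the value is (-2)·(1/4) + 6 = 11/2.
For the smuggler: with q = P(Route-1), equating Central's and South's payoffs gives −6q + 10 = 2q + 4 ⇒ q = 3/4.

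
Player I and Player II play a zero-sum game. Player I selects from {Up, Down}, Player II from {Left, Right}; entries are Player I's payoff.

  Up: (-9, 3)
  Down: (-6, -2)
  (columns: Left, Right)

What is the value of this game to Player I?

-6

Row minima: Up → -9, Down → -6; maximin = -6.
Column maxima: Left → -6, Right → 3; minimax = -6.
Since maximin = minimax = -6, there is a saddle point and the value is -6.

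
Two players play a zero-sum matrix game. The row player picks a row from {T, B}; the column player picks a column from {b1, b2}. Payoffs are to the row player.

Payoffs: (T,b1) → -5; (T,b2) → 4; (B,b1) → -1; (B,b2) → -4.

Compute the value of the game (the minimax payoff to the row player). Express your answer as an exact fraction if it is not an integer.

-2

Row minima: T → -5, B → -4; maximin = -4.
Column maxima: b1 → -1, b2 → 4; minimax = -1.
-4 ≠ -1, so there is no saddle point; optimal play is mixed.
Let the row player play T with probability p. Expected payoff against b1: (-5)p + (-1)(1−p) = −4p − 1; against b2: 4p + (-4)(1−p) = 8p − 4.
Setting these equal: −4p − 1 = 8p − 4 ⇒ −12p = -3 ⇒ p = 1/4, and the value is (-4)·(1/4) − 1 = -2.
For the column player: with q = P(b1), equating T's and B's payoffs gives −9q + 4 = 3q − 4 ⇒ q = 2/3.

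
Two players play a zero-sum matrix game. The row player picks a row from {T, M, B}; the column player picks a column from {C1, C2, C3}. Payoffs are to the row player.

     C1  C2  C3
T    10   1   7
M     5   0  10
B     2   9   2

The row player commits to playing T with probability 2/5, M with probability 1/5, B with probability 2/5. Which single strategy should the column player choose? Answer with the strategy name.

C2

If the column player plays C1, the row player's expected payoff is (2/5)·10 + (1/5)·5 + (2/5)·2 = 29/5.
If the column player plays C2, the row player's expected payoff is (2/5)·1 + (1/5)·0 + (2/5)·9 = 4.
If the column player plays C3, the row player's expected payoff is (2/5)·7 + (1/5)·10 + (2/5)·2 = 28/5.
The column player minimizes the row player's payoff; the smallest is 4, so the best response is C2.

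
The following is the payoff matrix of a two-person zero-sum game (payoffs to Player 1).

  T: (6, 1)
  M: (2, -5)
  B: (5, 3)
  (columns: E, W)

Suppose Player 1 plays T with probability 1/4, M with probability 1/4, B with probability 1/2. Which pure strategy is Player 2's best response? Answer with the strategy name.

If Player 2 plays E, Player 1's expected payoff is (1/4)·6 + (1/4)·2 + (1/2)·5 = 9/2.
If Player 2 plays W, Player 1's expected payoff is (1/4)·1 + (1/4)·(-5) + (1/2)·3 = 1/2.
Player 2 minimizes Player 1's payoff; the smallest is 1/2, so the best response is W.

W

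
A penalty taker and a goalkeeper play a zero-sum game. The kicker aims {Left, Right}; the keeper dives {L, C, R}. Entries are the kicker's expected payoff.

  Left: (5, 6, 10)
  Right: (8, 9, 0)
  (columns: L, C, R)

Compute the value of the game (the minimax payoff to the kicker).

80/13

Row minima: Left → 5, Right → 0; maximin = 5.
Column maxima: L → 8, C → 9, R → 10; minimax = 8.
5 ≠ 8, so there is no saddle point; optimal play is mixed.
C is strictly dominated by L (it gives the kicker strictly more in every row), so the keeper never plays it.
On the remaining 2×2 (Left, Right vs L, R):
Let the kicker play Left with probability p. Expected payoff against L: 5p + 8(1−p) = −3p + 8; against R: 10p + 0(1−p) = 10p.
Setting these equal: −3p + 8 = 10p ⇒ −13p = -8 ⇒ p = 8/13, and the value is (-3)·(8/13) + 8 = 80/13.
For the keeper: with q = P(L), equating Left's and Right's payoffs gives −5q + 10 = 8q ⇒ q = 10/13.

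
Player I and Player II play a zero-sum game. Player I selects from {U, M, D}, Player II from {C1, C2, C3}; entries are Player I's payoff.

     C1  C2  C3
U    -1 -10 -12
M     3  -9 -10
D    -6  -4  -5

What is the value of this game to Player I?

-75/14

Row minima: U → -12, M → -10, D → -6; maximin = -6.
Column maxima: C1 → 3, C2 → -4, C3 → -5; minimax = -5.
-6 ≠ -5, so there is no saddle point; optimal play is mixed.
U is strictly dominated by M, so Player I never plays it.
C2 is strictly dominated by C3 (it gives Player I strictly more in every row), so Player II never plays it.
On the remaining 2×2 (M, D vs C1, C3):
Let Player I play M with probability p. Expected payoff against C1: 3p + (-6)(1−p) = 9p − 6; against C3: (-10)p + (-5)(1−p) = −5p − 5.
Setting these equal: 9p − 6 = −5p − 5 ⇒ 14p = 1 ⇒ p = 1/14, and the value is (9)·(1/14) − 6 = -75/14.
For Player II: with q = P(C1), equating M's and D's payoffs gives 13q − 10 = −q − 5 ⇒ q = 5/14.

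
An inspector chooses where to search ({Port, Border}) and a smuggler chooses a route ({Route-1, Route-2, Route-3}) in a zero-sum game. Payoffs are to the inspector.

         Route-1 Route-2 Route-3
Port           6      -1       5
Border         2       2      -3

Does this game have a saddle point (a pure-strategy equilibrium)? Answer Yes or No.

No

Row minima: Port → -1, Border → -3; maximin = -1.
Column maxima: Route-1 → 6, Route-2 → 2, Route-3 → 5; minimax = 2.
-1 ≠ 2, so no pure-strategy equilibrium exists.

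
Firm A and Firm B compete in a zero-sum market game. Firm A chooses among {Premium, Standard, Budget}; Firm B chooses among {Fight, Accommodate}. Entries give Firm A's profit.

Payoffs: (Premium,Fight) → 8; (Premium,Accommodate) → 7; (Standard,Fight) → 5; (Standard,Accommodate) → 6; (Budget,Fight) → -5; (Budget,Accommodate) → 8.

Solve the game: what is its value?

99/14

Row minima: Premium → 7, Standard → 5, Budget → -5; maximin = 7.
Column maxima: Fight → 8, Accommodate → 8; minimax = 8.
7 ≠ 8, so there is no saddle point; optimal play is mixed.
Standard is strictly dominated by Premium, so Firm A never plays it.
On the remaining 2×2 (Premium, Budget vs Fight, Accommodate):
Let Firm A play Premium with probability p. Expected payoff against Fight: 8p + (-5)(1−p) = 13p − 5; against Accommodate: 7p + 8(1−p) = −p + 8.
Setting these equal: 13p − 5 = −p + 8 ⇒ 14p = 13 ⇒ p = 13/14, and the value is (13)·(13/14) − 5 = 99/14.
For Firm B: with q = P(Fight), equating Premium's and Budget's payoffs gives q + 7 = −13q + 8 ⇒ q = 1/14.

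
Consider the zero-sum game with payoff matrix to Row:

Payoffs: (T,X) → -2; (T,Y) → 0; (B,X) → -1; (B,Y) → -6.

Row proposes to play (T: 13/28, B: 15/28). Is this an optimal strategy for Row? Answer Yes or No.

Against X this mix gives (13/28)·(-2) + (15/28)·(-1) = -41/28.
Against Y this mix gives (13/28)·0 + (15/28)·(-6) = -45/14.
Column will play Y, holding Row to -45/14. Shifting weight toward the row that does better against Y would raise this floor (the equalizing mix achieves -12/7 against both Y and X), so the proposed strategy is not optimal.

No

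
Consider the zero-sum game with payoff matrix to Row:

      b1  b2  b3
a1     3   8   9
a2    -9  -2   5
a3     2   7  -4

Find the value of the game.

Row minima: a1 → 3, a2 → -9, a3 → -4; maximin = 3.
Column maxima: b1 → 3, b2 → 8, b3 → 9; minimax = 3.
Since maximin = minimax = 3, there is a saddle point and the value is 3.

3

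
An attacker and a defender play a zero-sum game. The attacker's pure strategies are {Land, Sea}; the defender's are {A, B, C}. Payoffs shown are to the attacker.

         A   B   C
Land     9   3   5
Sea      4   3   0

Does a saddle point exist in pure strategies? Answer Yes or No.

Row minima: Land → 3, Sea → 0; maximin = 3.
Column maxima: A → 9, B → 3, C → 5; minimax = 3.
maximin = minimax = 3, so a saddle point exists.

Yes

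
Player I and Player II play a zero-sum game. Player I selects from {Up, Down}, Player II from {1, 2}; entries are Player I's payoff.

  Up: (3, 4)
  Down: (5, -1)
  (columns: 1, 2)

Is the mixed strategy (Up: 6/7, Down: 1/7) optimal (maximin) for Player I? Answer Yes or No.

Against 1 this mix gives (6/7)·3 + (1/7)·5 = 23/7.
Against 2 this mix gives (6/7)·4 + (1/7)·(-1) = 23/7.
All of Player II's active replies (1, 2) yield 23/7, and no column does worse for Player I. The mix makes Player II indifferent and guarantees 23/7, so it is optimal.

Yes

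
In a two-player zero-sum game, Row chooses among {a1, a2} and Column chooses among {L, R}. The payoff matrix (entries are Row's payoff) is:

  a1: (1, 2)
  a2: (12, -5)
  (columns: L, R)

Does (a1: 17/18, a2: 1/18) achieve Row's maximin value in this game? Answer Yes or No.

Against L this mix gives (17/18)·1 + (1/18)·12 = 29/18.
Against R this mix gives (17/18)·2 + (1/18)·(-5) = 29/18.
All of Column's active replies (L, R) yield 29/18, and no column does worse for Row. The mix makes Column indifferent and guarantees 29/18, so it is optimal.

Yes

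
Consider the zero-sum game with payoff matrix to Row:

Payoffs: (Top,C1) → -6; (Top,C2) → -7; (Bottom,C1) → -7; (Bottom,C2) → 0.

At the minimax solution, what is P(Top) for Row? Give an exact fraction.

7/8

Row minima: Top → -7, Bottom → -7; maximin = -7.
Column maxima: C1 → -6, C2 → 0; minimax = -6.
-7 ≠ -6, so there is no saddle point; optimal play is mixed.
Let Row play Top with probability p. Expected payoff against C1: (-6)p + (-7)(1−p) = p − 7; against C2: (-7)p + 0(1−p) = −7p.
Setting these equal: p − 7 = −7p ⇒ 8p = 7 ⇒ p = 7/8, and the value is (1)·(7/8) − 7 = -49/8.
For Column: with q = P(C1), equating Top's and Bottom's payoffs gives q − 7 = −7q ⇒ q = 7/8.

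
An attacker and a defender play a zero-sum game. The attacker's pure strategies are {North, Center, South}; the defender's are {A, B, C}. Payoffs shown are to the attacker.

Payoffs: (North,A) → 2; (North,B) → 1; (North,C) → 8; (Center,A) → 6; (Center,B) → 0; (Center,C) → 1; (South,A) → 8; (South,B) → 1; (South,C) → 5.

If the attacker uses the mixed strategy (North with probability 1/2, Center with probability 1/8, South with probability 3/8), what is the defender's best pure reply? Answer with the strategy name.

If the defender plays A, the attacker's expected payoff is (1/2)·2 + (1/8)·6 + (3/8)·8 = 19/4.
If the defender plays B, the attacker's expected payoff is (1/2)·1 + (1/8)·0 + (3/8)·1 = 7/8.
If the defender plays C, the attacker's expected payoff is (1/2)·8 + (1/8)·1 + (3/8)·5 = 6.
The defender minimizes the attacker's payoff; the smallest is 7/8, so the best response is B.

B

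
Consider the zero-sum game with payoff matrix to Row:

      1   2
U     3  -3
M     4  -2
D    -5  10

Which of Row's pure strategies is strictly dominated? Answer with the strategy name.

M gives a strictly higher payoff than U against every column: 4 > 3, -2 > -3.
So U is strictly dominated and Row never plays it.

U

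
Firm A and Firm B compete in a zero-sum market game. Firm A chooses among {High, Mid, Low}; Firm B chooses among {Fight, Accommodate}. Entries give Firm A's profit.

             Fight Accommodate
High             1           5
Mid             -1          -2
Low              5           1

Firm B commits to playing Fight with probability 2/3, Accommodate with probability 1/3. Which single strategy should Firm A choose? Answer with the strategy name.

Expected payoff of High: (2/3)·1 + (1/3)·5 = 7/3.
Expected payoff of Mid: (2/3)·(-1) + (1/3)·(-2) = -4/3.
Expected payoff of Low: (2/3)·5 + (1/3)·1 = 11/3.
The largest is 11/3, so Firm A's best response is Low.

Low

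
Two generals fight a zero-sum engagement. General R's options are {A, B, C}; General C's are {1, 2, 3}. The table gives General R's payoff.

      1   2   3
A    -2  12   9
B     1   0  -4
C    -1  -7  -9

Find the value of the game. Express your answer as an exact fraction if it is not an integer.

Row minima: A → -2, B → -4, C → -9; maximin = -2.
Column maxima: 1 → 1, 2 → 12, 3 → 9; minimax = 1.
-2 ≠ 1, so there is no saddle point; optimal play is mixed.
C is strictly dominated by B, so General R never plays it.
2 is strictly dominated by 3 (it gives General R strictly more in every row), so General C never plays it.
On the remaining 2×2 (A, B vs 1, 3):
Let General R play A with probability p. Expected payoff against 1: (-2)p + 1(1−p) = −3p + 1; against 3: 9p + (-4)(1−p) = 13p − 4.
Setting these equal: −3p + 1 = 13p − 4 ⇒ −16p = -5 ⇒ p = 5/16, and the value is (-3)·(5/16) + 1 = 1/16.
For General C: with q = P(1), equating A's and B's payoffs gives −11q + 9 = 5q − 4 ⇒ q = 13/16.

1/16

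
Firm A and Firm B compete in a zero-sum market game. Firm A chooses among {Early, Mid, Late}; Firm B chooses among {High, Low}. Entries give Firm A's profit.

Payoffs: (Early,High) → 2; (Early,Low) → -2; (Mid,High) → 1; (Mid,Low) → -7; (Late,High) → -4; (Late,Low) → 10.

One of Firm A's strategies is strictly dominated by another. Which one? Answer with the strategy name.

Mid

Early gives a strictly higher payoff than Mid against every column: 2 > 1, -2 > -7.
So Mid is strictly dominated and Firm A never plays it.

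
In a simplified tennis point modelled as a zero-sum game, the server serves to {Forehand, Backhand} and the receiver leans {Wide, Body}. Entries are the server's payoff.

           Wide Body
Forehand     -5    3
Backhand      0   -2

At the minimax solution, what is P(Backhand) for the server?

4/5

Row minima: Forehand → -5, Backhand → -2; maximin = -2.
Column maxima: Wide → 0, Body → 3; minimax = 0.
-2 ≠ 0, so there is no saddle point; optimal play is mixed.
Let the server play Forehand with probability p. Expected payoff against Wide: (-5)p + 0(1−p) = −5p; against Body: 3p + (-2)(1−p) = 5p − 2.
Setting these equal: −5p = 5p − 2 ⇒ −10p = -2 ⇒ p = 1/5, and the value is (-5)·(1/5) = -1.
For the receiver: with q = P(Wide), equating Forehand's and Backhand's payoffs gives −8q + 3 = 2q − 2 ⇒ q = 1/2.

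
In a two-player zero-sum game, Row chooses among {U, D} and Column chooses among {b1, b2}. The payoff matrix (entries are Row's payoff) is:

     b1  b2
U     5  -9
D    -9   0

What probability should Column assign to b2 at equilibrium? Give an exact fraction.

14/23

Row minima: U → -9, D → -9; maximin = -9.
Column maxima: b1 → 5, b2 → 0; minimax = 0.
-9 ≠ 0, so there is no saddle point; optimal play is mixed.
Let Row play U with probability p. Expected payoff against b1: 5p + (-9)(1−p) = 14p − 9; against b2: (-9)p + 0(1−p) = −9p.
Setting these equal: 14p − 9 = −9p ⇒ 23p = 9 ⇒ p = 9/23, and the value is (14)·(9/23) − 9 = -81/23.
For Column: with q = P(b1), equating U's and D's payoffs gives 14q − 9 = −9q ⇒ q = 9/23.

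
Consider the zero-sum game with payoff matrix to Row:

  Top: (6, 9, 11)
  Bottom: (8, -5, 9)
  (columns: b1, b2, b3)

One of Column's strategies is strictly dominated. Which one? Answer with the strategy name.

b1 holds Row's payoff strictly below b3 in every row: 6 < 11, 8 < 9.
So b3 is strictly dominated for Column.

b3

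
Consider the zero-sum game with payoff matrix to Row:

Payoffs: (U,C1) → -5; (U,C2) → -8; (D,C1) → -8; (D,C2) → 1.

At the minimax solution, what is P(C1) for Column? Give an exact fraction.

3/4

Row minima: U → -8, D → -8; maximin = -8.
Column maxima: C1 → -5, C2 → 1; minimax = -5.
-8 ≠ -5, so there is no saddle point; optimal play is mixed.
Let Row play U with probability p. Expected payoff against C1: (-5)p + (-8)(1−p) = 3p − 8; against C2: (-8)p + 1(1−p) = −9p + 1.
Setting these equal: 3p − 8 = −9p + 1 ⇒ 12p = 9 ⇒ p = 3/4, and the value is (3)·(3/4) − 8 = -23/4.
For Column: with q = P(C1), equating U's and D's payoffs gives 3q − 8 = −9q + 1 ⇒ q = 3/4.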